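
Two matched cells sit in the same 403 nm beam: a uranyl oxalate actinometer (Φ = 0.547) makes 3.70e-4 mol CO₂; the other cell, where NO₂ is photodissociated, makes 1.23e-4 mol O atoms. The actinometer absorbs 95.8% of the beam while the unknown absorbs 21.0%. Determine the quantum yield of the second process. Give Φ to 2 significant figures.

Φ = 0.83

Photons absorbed by the actinometer: 3.70e-4 / 0.547 = 6.764e-4 mol.
Incident flux: 6.764e-4 / 0.958 = 7.061e-4 einstein.
Absorbed by unknown: 0.210 × 7.061e-4 = 1.483e-4 mol.
Φ(unknown) = 1.23e-4 / 1.483e-4 = 0.83.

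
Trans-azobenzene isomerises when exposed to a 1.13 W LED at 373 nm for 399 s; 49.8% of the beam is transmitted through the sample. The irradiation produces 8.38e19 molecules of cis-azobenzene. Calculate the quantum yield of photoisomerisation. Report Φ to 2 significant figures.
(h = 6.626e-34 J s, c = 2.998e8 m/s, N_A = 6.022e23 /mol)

Φ = 0.20

Product: 8.38e19 / 6.022e23 = 1.392e-4 mol.
Photon energy at 373 nm: hc/λ = (6.626e-34)(2.998e8)/(373e-9) = 5.326e-19 J.
Energy delivered: (1.13 W)(399 s) = 450.9 J.
Photons incident: 450.9 / 5.326e-19 = 8.466e20, i.e. 8.466e20/6.022e23 = 0.001406 mol.
Fraction absorbed: 1 − 49.8/100 = 0.5020.
Photons absorbed: 0.5020 × 0.001406 = 7.058e-4 mol.
Φ = 1.392e-4 mol / 7.058e-4 mol photons = 0.20.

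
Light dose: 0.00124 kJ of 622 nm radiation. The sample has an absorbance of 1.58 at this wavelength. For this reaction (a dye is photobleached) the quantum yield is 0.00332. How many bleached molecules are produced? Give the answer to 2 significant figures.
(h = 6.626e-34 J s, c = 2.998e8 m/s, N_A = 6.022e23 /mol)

Photon energy at 622 nm: hc/λ = (6.626e-34)(2.998e8)/(622e-9) = 3.194e-19 J.
Incident energy: 0.00124 kJ = 1.24 J.
Photons incident: 1.24 / 3.194e-19 = 3.882e18, i.e. 3.882e18/6.022e23 = 6.446e-6 mol.
Fraction absorbed: 1 − 10^(−1.58) = 0.9737.
Photons absorbed: 0.9737 × 6.446e-6 = 6.276e-6 mol.
Product: Φ × n_abs = 0.00332 × 6.276e-6 = 2.084e-8 mol.
As a count: 2.084e-8 × 6.022e23 = 1.3e16.

1.3e16 bleached molecules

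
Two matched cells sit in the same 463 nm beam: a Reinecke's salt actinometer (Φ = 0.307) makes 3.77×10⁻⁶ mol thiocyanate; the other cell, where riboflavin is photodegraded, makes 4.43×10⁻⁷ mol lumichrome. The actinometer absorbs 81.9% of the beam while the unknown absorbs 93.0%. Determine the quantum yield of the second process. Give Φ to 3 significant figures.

Photons absorbed by the actinometer: 3.77×10⁻⁶ / 0.307 = 1.228×10⁻⁵ mol.
Incident flux: 1.228×10⁻⁵ / 0.819 = 1.499×10⁻⁵ einstein.
Absorbed by unknown: 0.930 × 1.499×10⁻⁵ = 1.394×10⁻⁵ mol.
Φ(unknown) = 4.43×10⁻⁷ / 1.394×10⁻⁵ = 0.0318.

Φ = 0.0318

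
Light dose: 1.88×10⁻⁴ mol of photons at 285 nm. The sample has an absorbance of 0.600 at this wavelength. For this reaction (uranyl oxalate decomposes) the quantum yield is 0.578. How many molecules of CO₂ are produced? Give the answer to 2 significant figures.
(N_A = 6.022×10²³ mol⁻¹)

Fraction absorbed: 1 − 10^(−0.600) = 0.7488.
Photons absorbed: 0.7488 × 1.88×10⁻⁴ = 1.408×10⁻⁴ mol.
Product: Φ × n_abs = 0.578 × 1.408×10⁻⁴ = 8.138×10⁻⁵ mol.
As a count: 8.138×10⁻⁵ × 6.022×10²³ = 4.9×10¹⁹.

4.9×10¹⁹ molecules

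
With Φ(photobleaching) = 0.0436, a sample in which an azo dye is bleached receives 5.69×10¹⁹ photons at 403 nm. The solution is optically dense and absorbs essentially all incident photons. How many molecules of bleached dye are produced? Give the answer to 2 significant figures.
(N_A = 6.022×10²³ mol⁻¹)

Moles of photons: 5.69×10¹⁹ / 6.022×10²³ = 9.449×10⁻⁵ mol.
Product: Φ × n_abs = 0.0436 × 9.449×10⁻⁵ = 4.120×10⁻⁶ mol.
As a count: 4.120×10⁻⁶ × 6.022×10²³ = 2.5×10¹⁸.

2.5×10¹⁸ molecules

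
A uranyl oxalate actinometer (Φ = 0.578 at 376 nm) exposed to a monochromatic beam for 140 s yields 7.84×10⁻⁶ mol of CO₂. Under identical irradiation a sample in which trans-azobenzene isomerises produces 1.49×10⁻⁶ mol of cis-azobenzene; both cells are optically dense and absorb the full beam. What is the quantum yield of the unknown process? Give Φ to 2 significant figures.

Φ = 0.11

Photons absorbed by the actinometer: 7.84×10⁻⁶ / 0.578 = 1.356×10⁻⁵ mol.
Φ(unknown) = 1.49×10⁻⁶ / 1.356×10⁻⁵ = 0.11.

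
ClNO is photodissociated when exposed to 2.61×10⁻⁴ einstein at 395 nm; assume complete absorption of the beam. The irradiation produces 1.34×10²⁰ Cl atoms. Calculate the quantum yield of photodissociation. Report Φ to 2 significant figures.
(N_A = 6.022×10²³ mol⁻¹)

Φ = 0.85

Product: 1.34×10²⁰ / 6.022×10²³ = 2.225×10⁻⁴ mol.
Φ = 2.225×10⁻⁴ mol / 2.61×10⁻⁴ mol photons = 0.85.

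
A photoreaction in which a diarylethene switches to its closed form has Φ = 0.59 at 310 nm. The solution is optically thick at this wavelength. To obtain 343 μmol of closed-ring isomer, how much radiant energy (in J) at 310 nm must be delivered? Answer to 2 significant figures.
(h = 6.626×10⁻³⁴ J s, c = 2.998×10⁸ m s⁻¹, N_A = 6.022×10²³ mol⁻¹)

Product: 343 μmol = 3.43×10⁻⁴ mol.
Photons that must be absorbed: 3.43×10⁻⁴ / 0.59 = 5.814×10⁻⁴ mol.
Photon energy: hc/λ = 6.408×10⁻¹⁹ J; per mole, 3.859×10⁵ J mol⁻¹.
Energy required: 5.814×10⁻⁴ × 3.859×10⁵ = 220 J.

220 J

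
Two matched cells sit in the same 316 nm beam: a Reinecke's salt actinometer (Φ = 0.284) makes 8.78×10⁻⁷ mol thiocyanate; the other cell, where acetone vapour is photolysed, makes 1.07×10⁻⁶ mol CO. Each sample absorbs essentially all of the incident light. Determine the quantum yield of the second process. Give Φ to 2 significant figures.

Φ = 0.35

Photons absorbed by the actinometer: 8.78×10⁻⁷ / 0.284 = 3.092×10⁻⁶ mol.
Φ(unknown) = 1.07×10⁻⁶ / 3.092×10⁻⁶ = 0.35.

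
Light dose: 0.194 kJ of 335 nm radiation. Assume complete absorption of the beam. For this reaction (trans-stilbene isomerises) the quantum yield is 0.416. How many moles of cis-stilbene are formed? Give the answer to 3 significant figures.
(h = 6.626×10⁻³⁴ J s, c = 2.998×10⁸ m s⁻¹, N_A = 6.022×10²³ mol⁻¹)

2.26×10⁻⁴ mol

Photon energy at 335 nm: hc/λ = (6.626×10⁻³⁴)(2.998×10⁸)/(335×10⁻⁹) = 5.930×10⁻¹⁹ J.
Incident energy: 0.194 kJ = 194 J.
Photons incident: 194 / 5.930×10⁻¹⁹ = 3.272×10²⁰, i.e. 3.272×10²⁰/6.022×10²³ = 5.433×10⁻⁴ mol.
Product: Φ × n_abs = 0.416 × 5.433×10⁻⁴ = 2.260×10⁻⁴ mol.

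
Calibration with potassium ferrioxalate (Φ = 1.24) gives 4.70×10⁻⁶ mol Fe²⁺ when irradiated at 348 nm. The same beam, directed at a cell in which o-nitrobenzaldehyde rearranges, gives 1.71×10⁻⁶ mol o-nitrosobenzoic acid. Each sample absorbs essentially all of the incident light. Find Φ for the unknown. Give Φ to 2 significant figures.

Photons absorbed by the actinometer: 4.70×10⁻⁶ / 1.24 = 3.790×10⁻⁶ mol.
Φ(unknown) = 1.71×10⁻⁶ / 3.790×10⁻⁶ = 0.45.

Φ = 0.45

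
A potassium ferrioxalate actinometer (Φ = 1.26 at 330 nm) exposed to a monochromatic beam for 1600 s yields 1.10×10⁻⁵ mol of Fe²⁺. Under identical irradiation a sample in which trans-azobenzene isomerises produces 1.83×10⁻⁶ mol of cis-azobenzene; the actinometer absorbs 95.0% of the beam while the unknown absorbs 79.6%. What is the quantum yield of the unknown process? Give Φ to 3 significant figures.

Φ = 0.250

Photons absorbed by the actinometer: 1.10×10⁻⁵ / 1.26 = 8.730×10⁻⁶ mol.
Incident flux: 8.730×10⁻⁶ / 0.950 = 9.189×10⁻⁶ einstein.
Absorbed by unknown: 0.796 × 9.189×10⁻⁶ = 7.314×10⁻⁶ mol.
Φ(unknown) = 1.83×10⁻⁶ / 7.314×10⁻⁶ = 0.250.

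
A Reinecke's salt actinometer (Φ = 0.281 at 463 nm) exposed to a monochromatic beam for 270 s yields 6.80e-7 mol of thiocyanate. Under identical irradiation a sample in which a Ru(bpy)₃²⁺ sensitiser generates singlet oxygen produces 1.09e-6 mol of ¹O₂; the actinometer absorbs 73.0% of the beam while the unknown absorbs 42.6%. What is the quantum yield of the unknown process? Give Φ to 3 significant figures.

Photons absorbed by the actinometer: 6.80e-7 / 0.281 = 2.420e-6 mol.
Incident flux: 2.420e-6 / 0.730 = 3.315e-6 einstein.
Absorbed by unknown: 0.426 × 3.315e-6 = 1.412e-6 mol.
Φ(unknown) = 1.09e-6 / 1.412e-6 = 0.772.

Φ = 0.772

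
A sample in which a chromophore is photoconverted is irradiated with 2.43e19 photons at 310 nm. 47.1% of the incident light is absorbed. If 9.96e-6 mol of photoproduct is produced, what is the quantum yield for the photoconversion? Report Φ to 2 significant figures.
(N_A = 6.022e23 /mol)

Φ = 0.52

Moles of photons: 2.43e19 / 6.022e23 = 4.035e-5 mol.
Photons absorbed: 0.471 × 4.035e-5 = 1.900e-5 mol.
Φ = 9.96e-6 mol / 1.900e-5 mol photons = 0.52.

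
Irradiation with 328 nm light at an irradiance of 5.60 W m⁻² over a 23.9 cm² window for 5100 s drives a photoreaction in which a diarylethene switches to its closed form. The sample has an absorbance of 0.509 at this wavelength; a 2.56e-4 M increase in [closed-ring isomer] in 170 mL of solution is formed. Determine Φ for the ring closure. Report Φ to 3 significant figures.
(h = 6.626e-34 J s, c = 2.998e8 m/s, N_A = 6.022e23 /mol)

Φ = 0.337

Product: (2.56e-4 M)(0.17 L) = 4.352e-5 mol.
Photon energy at 328 nm: hc/λ = (6.626e-34)(2.998e8)/(328e-9) = 6.056e-19 J.
Energy delivered: (5.60 W m⁻²)(23.9e-4 m²)(5100 s) = 68.26 J.
Photons incident: 68.26 / 6.056e-19 = 1.127e20, i.e. 1.127e20/6.022e23 = 1.871e-4 mol.
Fraction absorbed: 1 − 10^(−0.509) = 0.6903.
Photons absorbed: 0.6903 × 1.871e-4 = 1.292e-4 mol.
Φ = 4.352e-5 mol / 1.292e-4 mol photons = 0.337.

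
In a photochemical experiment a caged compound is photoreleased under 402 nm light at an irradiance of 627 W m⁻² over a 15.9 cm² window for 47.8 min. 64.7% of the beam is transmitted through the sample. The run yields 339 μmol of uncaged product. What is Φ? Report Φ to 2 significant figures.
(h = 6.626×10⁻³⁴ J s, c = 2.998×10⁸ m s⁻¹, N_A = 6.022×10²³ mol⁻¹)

Φ = 0.10

Product: 339 μmol = 3.39×10⁻⁴ mol.
Photon energy at 402 nm: hc/λ = (6.626×10⁻³⁴)(2.998×10⁸)/(402×10⁻⁹) = 4.941×10⁻¹⁹ J.
Energy delivered: (627 W m⁻²)(15.9×10⁻⁴ m²)(2868 s) = 2859 J.
Photons incident: 2859 / 4.941×10⁻¹⁹ = 5.786×10²¹, i.e. 5.786×10²¹/6.022×10²³ = 0.009608 mol.
Fraction absorbed: 1 − 64.7/100 = 0.3530.
Photons absorbed: 0.3530 × 0.009608 = 0.003392 mol.
Φ = 3.39×10⁻⁴ mol / 0.003392 mol photons = 0.10.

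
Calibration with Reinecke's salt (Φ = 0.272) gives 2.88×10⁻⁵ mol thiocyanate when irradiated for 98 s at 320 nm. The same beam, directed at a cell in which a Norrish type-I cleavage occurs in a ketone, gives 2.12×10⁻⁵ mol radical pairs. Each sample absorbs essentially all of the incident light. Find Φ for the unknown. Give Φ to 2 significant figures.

Photons absorbed by the actinometer: 2.88×10⁻⁵ / 0.272 = 1.059×10⁻⁴ mol.
Φ(unknown) = 2.12×10⁻⁵ / 1.059×10⁻⁴ = 0.20.

Φ = 0.20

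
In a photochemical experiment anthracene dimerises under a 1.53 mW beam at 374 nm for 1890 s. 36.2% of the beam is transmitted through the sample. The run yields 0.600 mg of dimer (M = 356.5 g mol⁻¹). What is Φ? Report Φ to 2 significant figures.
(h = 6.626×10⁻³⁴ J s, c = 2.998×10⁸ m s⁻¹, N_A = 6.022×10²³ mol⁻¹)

Product: 0.600 mg / 356.5 g mol⁻¹ = 1.683×10⁻⁶ mol.
Photon energy at 374 nm: hc/λ = (6.626×10⁻³⁴)(2.998×10⁸)/(374×10⁻⁹) = 5.311×10⁻¹⁹ J.
Energy delivered: (1.53 mW)(1890 s) = 2.892 J.
Photons incident: 2.892 / 5.311×10⁻¹⁹ = 5.445×10¹⁸, i.e. 5.445×10¹⁸/6.022×10²³ = 9.042×10⁻⁶ mol.
Fraction absorbed: 1 − 36.2/100 = 0.6380.
Photons absorbed: 0.6380 × 9.042×10⁻⁶ = 5.769×10⁻⁶ mol.
Φ = 1.683×10⁻⁶ mol / 5.769×10⁻⁶ mol photons = 0.29.

Φ = 0.29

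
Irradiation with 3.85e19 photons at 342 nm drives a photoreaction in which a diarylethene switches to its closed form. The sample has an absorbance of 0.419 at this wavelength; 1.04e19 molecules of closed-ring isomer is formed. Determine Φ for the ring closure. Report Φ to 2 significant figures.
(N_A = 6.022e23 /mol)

Product: 1.04e19 / 6.022e23 = 1.727e-5 mol.
Moles of photons: 3.85e19 / 6.022e23 = 6.393e-5 mol.
Fraction absorbed: 1 − 10^(−0.419) = 0.6189.
Photons absorbed: 0.6189 × 6.393e-5 = 3.957e-5 mol.
Φ = 1.727e-5 mol / 3.957e-5 mol photons = 0.44.

Φ = 0.44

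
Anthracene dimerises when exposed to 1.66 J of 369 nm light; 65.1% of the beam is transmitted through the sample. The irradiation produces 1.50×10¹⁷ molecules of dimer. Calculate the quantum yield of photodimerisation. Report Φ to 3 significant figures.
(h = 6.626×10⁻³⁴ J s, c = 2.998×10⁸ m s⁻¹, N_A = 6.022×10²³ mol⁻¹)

Φ = 0.139

Product: 1.50×10¹⁷ / 6.022×10²³ = 2.491×10⁻⁷ mol.
Photon energy at 369 nm: hc/λ = (6.626×10⁻³⁴)(2.998×10⁸)/(369×10⁻⁹) = 5.383×10⁻¹⁹ J.
Photons incident: 1.66 / 5.383×10⁻¹⁹ = 3.084×10¹⁸, i.e. 3.084×10¹⁸/6.022×10²³ = 5.121×10⁻⁶ mol.
Fraction absorbed: 1 − 65.1/100 = 0.3490.
Photons absorbed: 0.3490 × 5.121×10⁻⁶ = 1.787×10⁻⁶ mol.
Φ = 2.491×10⁻⁷ mol / 1.787×10⁻⁶ mol photons = 0.139.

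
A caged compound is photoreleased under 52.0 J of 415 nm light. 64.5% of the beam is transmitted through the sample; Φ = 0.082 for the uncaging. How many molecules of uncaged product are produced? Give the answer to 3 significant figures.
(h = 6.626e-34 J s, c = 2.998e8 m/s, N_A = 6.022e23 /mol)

Photon energy at 415 nm: hc/λ = (6.626e-34)(2.998e8)/(415e-9) = 4.787e-19 J.
Photons incident: 52.0 / 4.787e-19 = 1.086e20, i.e. 1.086e20/6.022e23 = 1.803e-4 mol.
Fraction absorbed: 1 − 64.5/100 = 0.3550.
Photons absorbed: 0.3550 × 1.803e-4 = 6.401e-5 mol.
Product: Φ × n_abs = 0.082 × 6.401e-5 = 5.249e-6 mol.
As a count: 5.249e-6 × 6.022e23 = 3.16e18.

3.16e18 molecules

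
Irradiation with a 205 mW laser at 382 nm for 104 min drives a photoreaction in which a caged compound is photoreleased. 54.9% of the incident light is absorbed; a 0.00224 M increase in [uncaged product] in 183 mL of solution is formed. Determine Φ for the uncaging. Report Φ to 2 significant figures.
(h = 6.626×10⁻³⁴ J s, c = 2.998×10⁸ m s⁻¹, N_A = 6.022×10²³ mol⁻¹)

Φ = 0.18

Product: (0.00224 M)(0.183 L) = 4.099×10⁻⁴ mol.
Photon energy at 382 nm: hc/λ = (6.626×10⁻³⁴)(2.998×10⁸)/(382×10⁻⁹) = 5.200×10⁻¹⁹ J.
Energy delivered: (205 mW)(6240 s) = 1279 J.
Photons incident: 1279 / 5.200×10⁻¹⁹ = 2.460×10²¹, i.e. 2.460×10²¹/6.022×10²³ = 0.004085 mol.
Photons absorbed: 0.549 × 0.004085 = 0.002243 mol.
Φ = 4.099×10⁻⁴ mol / 0.002243 mol photons = 0.18.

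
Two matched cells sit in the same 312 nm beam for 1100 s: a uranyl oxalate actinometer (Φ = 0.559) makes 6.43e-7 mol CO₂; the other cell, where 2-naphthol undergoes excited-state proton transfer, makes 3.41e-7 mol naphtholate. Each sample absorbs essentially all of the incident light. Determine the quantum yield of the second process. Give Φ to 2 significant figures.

Photons absorbed by the actinometer: 6.43e-7 / 0.559 = 1.150e-6 mol.
Φ(unknown) = 3.41e-7 / 1.150e-6 = 0.30.

Φ = 0.30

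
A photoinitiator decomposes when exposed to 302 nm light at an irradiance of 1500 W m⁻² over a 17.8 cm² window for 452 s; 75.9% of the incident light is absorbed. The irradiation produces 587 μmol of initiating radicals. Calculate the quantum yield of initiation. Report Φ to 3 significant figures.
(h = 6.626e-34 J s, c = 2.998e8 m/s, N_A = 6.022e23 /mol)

Product: 587 μmol = 5.87e-4 mol.
Photon energy at 302 nm: hc/λ = (6.626e-34)(2.998e8)/(302e-9) = 6.578e-19 J.
Energy delivered: (1500 W m⁻²)(17.8e-4 m²)(452 s) = 1207 J.
Photons incident: 1207 / 6.578e-19 = 1.835e21, i.e. 1.835e21/6.022e23 = 0.003047 mol.
Photons absorbed: 0.759 × 0.003047 = 0.002313 mol.
Φ = 5.87e-4 mol / 0.002313 mol photons = 0.254.

Φ = 0.254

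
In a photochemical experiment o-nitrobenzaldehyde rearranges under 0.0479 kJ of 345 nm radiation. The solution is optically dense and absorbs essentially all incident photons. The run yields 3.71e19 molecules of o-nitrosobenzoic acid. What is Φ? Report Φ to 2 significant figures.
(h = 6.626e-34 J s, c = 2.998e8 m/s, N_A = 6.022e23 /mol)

Φ = 0.45

Product: 3.71e19 / 6.022e23 = 6.161e-5 mol.
Photon energy at 345 nm: hc/λ = (6.626e-34)(2.998e8)/(345e-9) = 5.758e-19 J.
Incident energy: 0.0479 kJ = 47.9 J.
Photons incident: 47.9 / 5.758e-19 = 8.319e19, i.e. 8.319e19/6.022e23 = 1.381e-4 mol.
Φ = 6.161e-5 mol / 1.381e-4 mol photons = 0.45.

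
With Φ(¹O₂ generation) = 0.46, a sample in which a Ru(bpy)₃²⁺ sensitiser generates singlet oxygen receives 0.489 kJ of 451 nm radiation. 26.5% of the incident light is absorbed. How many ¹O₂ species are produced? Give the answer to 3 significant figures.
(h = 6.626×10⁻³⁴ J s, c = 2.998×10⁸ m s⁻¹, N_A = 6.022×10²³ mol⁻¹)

1.35×10²⁰ species

Photon energy at 451 nm: hc/λ = (6.626×10⁻³⁴)(2.998×10⁸)/(451×10⁻⁹) = 4.405×10⁻¹⁹ J.
Incident energy: 0.489 kJ = 489 J.
Photons incident: 489 / 4.405×10⁻¹⁹ = 1.110×10²¹, i.e. 1.110×10²¹/6.022×10²³ = 0.001843 mol.
Photons absorbed: 0.265 × 0.001843 = 4.884×10⁻⁴ mol.
Product: Φ × n_abs = 0.46 × 4.884×10⁻⁴ = 2.247×10⁻⁴ mol.
As a count: 2.247×10⁻⁴ × 6.022×10²³ = 1.35×10²⁰.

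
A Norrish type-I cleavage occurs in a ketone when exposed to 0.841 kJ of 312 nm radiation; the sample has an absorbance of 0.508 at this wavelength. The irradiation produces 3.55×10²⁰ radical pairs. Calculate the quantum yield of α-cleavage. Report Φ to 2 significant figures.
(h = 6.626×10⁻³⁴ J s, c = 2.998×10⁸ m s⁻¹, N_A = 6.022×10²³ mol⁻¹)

Φ = 0.39

Product: 3.55×10²⁰ / 6.022×10²³ = 5.895×10⁻⁴ mol.
Photon energy at 312 nm: hc/λ = (6.626×10⁻³⁴)(2.998×10⁸)/(312×10⁻⁹) = 6.367×10⁻¹⁹ J.
Incident energy: 0.841 kJ = 841 J.
Photons incident: 841 / 6.367×10⁻¹⁹ = 1.321×10²¹, i.e. 1.321×10²¹/6.022×10²³ = 0.002194 mol.
Fraction absorbed: 1 − 10^(−0.508) = 0.6895.
Photons absorbed: 0.6895 × 0.002194 = 0.001513 mol.
Φ = 5.895×10⁻⁴ mol / 0.001513 mol photons = 0.39.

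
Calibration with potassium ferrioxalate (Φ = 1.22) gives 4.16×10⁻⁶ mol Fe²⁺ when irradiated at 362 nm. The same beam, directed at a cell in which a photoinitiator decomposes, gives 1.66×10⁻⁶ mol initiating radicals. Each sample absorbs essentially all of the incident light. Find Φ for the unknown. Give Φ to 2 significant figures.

Photons absorbed by the actinometer: 4.16×10⁻⁶ / 1.22 = 3.410×10⁻⁶ mol.
Φ(unknown) = 1.66×10⁻⁶ / 3.410×10⁻⁶ = 0.49.

Φ = 0.49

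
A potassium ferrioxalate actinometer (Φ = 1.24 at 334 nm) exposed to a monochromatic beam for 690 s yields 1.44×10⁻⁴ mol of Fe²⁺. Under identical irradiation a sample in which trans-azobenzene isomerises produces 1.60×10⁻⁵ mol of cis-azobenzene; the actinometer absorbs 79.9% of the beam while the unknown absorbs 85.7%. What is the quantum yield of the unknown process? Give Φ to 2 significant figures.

Photons absorbed by the actinometer: 1.44×10⁻⁴ / 1.24 = 1.161×10⁻⁴ mol.
Incident flux: 1.161×10⁻⁴ / 0.799 = 1.453×10⁻⁴ einstein.
Absorbed by unknown: 0.857 × 1.453×10⁻⁴ = 1.245×10⁻⁴ mol.
Φ(unknown) = 1.60×10⁻⁵ / 1.245×10⁻⁴ = 0.13.

Φ = 0.13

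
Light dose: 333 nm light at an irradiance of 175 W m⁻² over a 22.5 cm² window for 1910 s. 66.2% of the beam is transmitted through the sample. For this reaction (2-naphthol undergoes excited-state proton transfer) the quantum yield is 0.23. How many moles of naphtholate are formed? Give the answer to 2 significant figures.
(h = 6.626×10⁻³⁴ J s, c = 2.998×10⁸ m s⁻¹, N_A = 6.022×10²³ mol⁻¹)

Photon energy at 333 nm: hc/λ = (6.626×10⁻³⁴)(2.998×10⁸)/(333×10⁻⁹) = 5.965×10⁻¹⁹ J.
Energy delivered: (175 W m⁻²)(22.5×10⁻⁴ m²)(1910 s) = 752.1 J.
Photons incident: 752.1 / 5.965×10⁻¹⁹ = 1.261×10²¹, i.e. 1.261×10²¹/6.022×10²³ = 0.002094 mol.
Fraction absorbed: 1 − 66.2/100 = 0.3380.
Photons absorbed: 0.3380 × 0.002094 = 7.078×10⁻⁴ mol.
Product: Φ × n_abs = 0.23 × 7.078×10⁻⁴ = 1.628×10⁻⁴ mol.

1.6×10⁻⁴ mol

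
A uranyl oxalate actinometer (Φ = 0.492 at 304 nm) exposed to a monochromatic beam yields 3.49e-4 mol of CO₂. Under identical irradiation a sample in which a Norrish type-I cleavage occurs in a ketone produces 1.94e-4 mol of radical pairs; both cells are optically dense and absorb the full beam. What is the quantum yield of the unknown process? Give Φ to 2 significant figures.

Photons absorbed by the actinometer: 3.49e-4 / 0.492 = 7.093e-4 mol.
Φ(unknown) = 1.94e-4 / 7.093e-4 = 0.27.

Φ = 0.27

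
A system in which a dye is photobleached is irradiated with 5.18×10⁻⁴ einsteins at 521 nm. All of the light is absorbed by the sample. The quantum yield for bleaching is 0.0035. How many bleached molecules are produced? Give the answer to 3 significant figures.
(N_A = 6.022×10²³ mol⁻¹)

Product: Φ × n_abs = 0.0035 × 5.18×10⁻⁴ = 1.813×10⁻⁶ mol.
As a count: 1.813×10⁻⁶ × 6.022×10²³ = 1.09×10¹⁸.

1.09×10¹⁸ bleached molecules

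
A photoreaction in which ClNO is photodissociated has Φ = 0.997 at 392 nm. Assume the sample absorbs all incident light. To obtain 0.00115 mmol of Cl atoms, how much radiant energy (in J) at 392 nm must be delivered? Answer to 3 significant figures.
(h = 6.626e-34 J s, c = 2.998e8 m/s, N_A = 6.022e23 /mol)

0.352 J

Product: 0.00115 mmol = 1.15e-6 mol.
Photons that must be absorbed: 1.15e-6 / 0.997 = 1.153e-6 mol.
Photon energy: hc/λ = 5.068e-19 J; per mole, 3.052e5 J mol⁻¹.
Energy required: 1.153e-6 × 3.052e5 = 0.352 J.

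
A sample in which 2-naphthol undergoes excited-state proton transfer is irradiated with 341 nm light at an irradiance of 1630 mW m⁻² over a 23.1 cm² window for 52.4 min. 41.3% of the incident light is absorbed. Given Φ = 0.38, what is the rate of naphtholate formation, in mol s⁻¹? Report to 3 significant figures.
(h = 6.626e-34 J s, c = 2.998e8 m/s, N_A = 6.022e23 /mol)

1.68e-9 mol s⁻¹

Photon energy at 341 nm: hc/λ = (6.626e-34)(2.998e8)/(341e-9) = 5.825e-19 J.
Energy delivered: (1630 mW m⁻²)(23.1e-4 m²)(3144 s) = 11.84 J.
Photons incident: 11.84 / 5.825e-19 = 2.033e19, i.e. 2.033e19/6.022e23 = 3.376e-5 mol.
Photons absorbed: 0.413 × 3.376e-5 = 1.394e-5 mol.
Product formed: 0.38 × 1.394e-5 = 5.297e-6 mol.
Rate: 5.297e-6 / 3144 s = 1.68e-9 mol s⁻¹.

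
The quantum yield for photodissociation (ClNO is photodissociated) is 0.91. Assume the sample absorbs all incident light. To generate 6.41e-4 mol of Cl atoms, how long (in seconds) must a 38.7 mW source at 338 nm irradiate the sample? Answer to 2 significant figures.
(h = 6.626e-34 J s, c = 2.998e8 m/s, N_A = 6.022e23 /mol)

t ≈ 6400 s

Photons that must be absorbed: 6.41e-4 / 0.91 = 7.044e-4 mol.
Photon energy: hc/λ = 5.877e-19 J; per mole, 3.539e5 J mol⁻¹.
Energy required: 7.044e-4 × 3.539e5 = 249.3 J.
Time: 249.3 J / 0.0387 W = 6400 s.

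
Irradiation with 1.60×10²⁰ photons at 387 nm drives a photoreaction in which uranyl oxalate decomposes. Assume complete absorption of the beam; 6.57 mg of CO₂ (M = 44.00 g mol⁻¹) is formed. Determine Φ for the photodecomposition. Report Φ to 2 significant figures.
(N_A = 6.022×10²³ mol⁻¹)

Φ = 0.56

Product: 6.57 mg / 44.00 g mol⁻¹ = 1.493×10⁻⁴ mol.
Moles of photons: 1.60×10²⁰ / 6.022×10²³ = 2.657×10⁻⁴ mol.
Φ = 1.493×10⁻⁴ mol / 2.657×10⁻⁴ mol photons = 0.56.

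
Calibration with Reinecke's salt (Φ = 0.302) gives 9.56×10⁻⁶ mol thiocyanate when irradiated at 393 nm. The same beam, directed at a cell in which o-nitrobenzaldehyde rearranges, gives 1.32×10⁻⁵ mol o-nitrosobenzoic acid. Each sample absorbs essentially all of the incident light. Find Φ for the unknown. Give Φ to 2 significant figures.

Photons absorbed by the actinometer: 9.56×10⁻⁶ / 0.302 = 3.166×10⁻⁵ mol.
Φ(unknown) = 1.32×10⁻⁵ / 3.166×10⁻⁵ = 0.42.

Φ = 0.42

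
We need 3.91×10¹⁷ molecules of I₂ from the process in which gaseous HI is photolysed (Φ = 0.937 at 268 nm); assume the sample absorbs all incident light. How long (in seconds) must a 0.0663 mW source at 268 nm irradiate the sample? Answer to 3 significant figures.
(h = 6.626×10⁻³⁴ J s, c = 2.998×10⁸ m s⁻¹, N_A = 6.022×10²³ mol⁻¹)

Product: 3.91×10¹⁷ / 6.022×10²³ = 6.493×10⁻⁷ mol.
Photons that must be absorbed: 6.493×10⁻⁷ / 0.937 = 6.930×10⁻⁷ mol.
Photon energy: hc/λ = 7.412×10⁻¹⁹ J; per mole, 4.464×10⁵ J mol⁻¹.
Energy required: 6.930×10⁻⁷ × 4.464×10⁵ = 0.3094 J.
Time: 0.3094 J / 6.63e-05 W = 4670 s.

t ≈ 4670 s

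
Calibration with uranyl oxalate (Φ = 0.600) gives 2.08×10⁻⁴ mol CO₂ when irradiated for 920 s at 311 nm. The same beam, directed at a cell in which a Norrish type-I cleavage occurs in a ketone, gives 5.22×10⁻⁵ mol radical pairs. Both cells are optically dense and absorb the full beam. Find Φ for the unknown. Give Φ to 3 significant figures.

Φ = 0.151

Photons absorbed by the actinometer: 2.08×10⁻⁴ / 0.600 = 3.467×10⁻⁴ mol.
Φ(unknown) = 5.22×10⁻⁵ / 3.467×10⁻⁴ = 0.151.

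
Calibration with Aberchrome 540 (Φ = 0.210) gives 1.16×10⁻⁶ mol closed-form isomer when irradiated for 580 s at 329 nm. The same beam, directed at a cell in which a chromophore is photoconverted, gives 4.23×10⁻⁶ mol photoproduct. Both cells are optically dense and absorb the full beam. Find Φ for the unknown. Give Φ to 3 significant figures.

Photons absorbed by the actinometer: 1.16×10⁻⁶ / 0.210 = 5.524×10⁻⁶ mol.
Φ(unknown) = 4.23×10⁻⁶ / 5.524×10⁻⁶ = 0.766.

Φ = 0.766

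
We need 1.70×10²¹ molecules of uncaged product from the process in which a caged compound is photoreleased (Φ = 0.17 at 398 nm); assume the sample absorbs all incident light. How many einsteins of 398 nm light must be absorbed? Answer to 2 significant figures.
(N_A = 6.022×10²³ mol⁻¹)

Product: 1.70×10²¹ / 6.022×10²³ = 0.002823 mol.
Photons that must be absorbed: 0.002823 / 0.17 = 0.01661 mol.

0.017 einstein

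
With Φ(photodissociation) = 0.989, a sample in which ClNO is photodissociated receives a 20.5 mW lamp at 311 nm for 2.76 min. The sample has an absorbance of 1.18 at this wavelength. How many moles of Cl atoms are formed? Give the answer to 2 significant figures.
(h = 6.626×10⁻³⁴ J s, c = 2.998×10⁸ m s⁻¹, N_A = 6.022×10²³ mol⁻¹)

8.2×10⁻⁶ mol

Photon energy at 311 nm: hc/λ = (6.626×10⁻³⁴)(2.998×10⁸)/(311×10⁻⁹) = 6.387×10⁻¹⁹ J.
Energy delivered: (20.5 mW)(165.6 s) = 3.395 J.
Photons incident: 3.395 / 6.387×10⁻¹⁹ = 5.315×10¹⁸, i.e. 5.315×10¹⁸/6.022×10²³ = 8.826×10⁻⁶ mol.
Fraction absorbed: 1 − 10^(−1.18) = 0.9339.
Photons absorbed: 0.9339 × 8.826×10⁻⁶ = 8.243×10⁻⁶ mol.
Product: Φ × n_abs = 0.989 × 8.243×10⁻⁶ = 8.152×10⁻⁶ mol.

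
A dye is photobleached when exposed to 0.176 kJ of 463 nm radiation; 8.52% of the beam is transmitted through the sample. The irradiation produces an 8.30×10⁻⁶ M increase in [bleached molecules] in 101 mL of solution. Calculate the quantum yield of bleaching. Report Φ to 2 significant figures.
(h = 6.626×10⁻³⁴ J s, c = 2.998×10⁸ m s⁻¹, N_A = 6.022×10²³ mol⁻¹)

Φ = 0.0013

Product: (8.30×10⁻⁶ M)(0.101 L) = 8.383×10⁻⁷ mol.
Photon energy at 463 nm: hc/λ = (6.626×10⁻³⁴)(2.998×10⁸)/(463×10⁻⁹) = 4.290×10⁻¹⁹ J.
Incident energy: 0.176 kJ = 176 J.
Photons incident: 176 / 4.290×10⁻¹⁹ = 4.103×10²⁰, i.e. 4.103×10²⁰/6.022×10²³ = 6.813×10⁻⁴ mol.
Fraction absorbed: 1 − 8.52/100 = 0.9148.
Photons absorbed: 0.9148 × 6.813×10⁻⁴ = 6.233×10⁻⁴ mol.
Φ = 8.383×10⁻⁷ mol / 6.233×10⁻⁴ mol photons = 0.0013.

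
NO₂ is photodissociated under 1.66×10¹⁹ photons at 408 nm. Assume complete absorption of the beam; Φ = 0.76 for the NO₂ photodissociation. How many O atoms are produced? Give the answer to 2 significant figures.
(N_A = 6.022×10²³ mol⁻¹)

Moles of photons: 1.66×10¹⁹ / 6.022×10²³ = 2.757×10⁻⁵ mol.
Product: Φ × n_abs = 0.76 × 2.757×10⁻⁵ = 2.095×10⁻⁵ mol.
As a count: 2.095×10⁻⁵ × 6.022×10²³ = 1.3×10¹⁹.

1.3×10¹⁹ atoms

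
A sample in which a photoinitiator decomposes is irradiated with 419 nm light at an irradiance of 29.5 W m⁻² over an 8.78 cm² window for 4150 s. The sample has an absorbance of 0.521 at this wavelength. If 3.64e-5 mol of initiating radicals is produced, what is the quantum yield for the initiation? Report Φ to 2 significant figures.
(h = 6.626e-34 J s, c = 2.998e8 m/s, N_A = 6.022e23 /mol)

Photon energy at 419 nm: hc/λ = (6.626e-34)(2.998e8)/(419e-9) = 4.741e-19 J.
Energy delivered: (29.5 W m⁻²)(8.78e-4 m²)(4150 s) = 107.5 J.
Photons incident: 107.5 / 4.741e-19 = 2.267e20, i.e. 2.267e20/6.022e23 = 3.765e-4 mol.
Fraction absorbed: 1 − 10^(−0.521) = 0.6987.
Photons absorbed: 0.6987 × 3.765e-4 = 2.631e-4 mol.
Φ = 3.64e-5 mol / 2.631e-4 mol photons = 0.14.

Φ = 0.14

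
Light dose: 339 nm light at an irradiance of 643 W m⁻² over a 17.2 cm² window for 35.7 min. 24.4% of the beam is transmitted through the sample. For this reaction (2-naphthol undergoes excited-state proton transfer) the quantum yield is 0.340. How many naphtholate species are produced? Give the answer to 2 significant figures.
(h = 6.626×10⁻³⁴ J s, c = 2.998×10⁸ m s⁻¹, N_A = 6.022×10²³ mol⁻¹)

1.0×10²¹ species

Photon energy at 339 nm: hc/λ = (6.626×10⁻³⁴)(2.998×10⁸)/(339×10⁻⁹) = 5.860×10⁻¹⁹ J.
Energy delivered: (643 W m⁻²)(17.2×10⁻⁴ m²)(2142 s) = 2369 J.
Photons incident: 2369 / 5.860×10⁻¹⁹ = 4.043×10²¹, i.e. 4.043×10²¹/6.022×10²³ = 0.006714 mol.
Fraction absorbed: 1 − 24.4/100 = 0.7560.
Photons absorbed: 0.7560 × 0.006714 = 0.005076 mol.
Product: Φ × n_abs = 0.340 × 0.005076 = 0.001726 mol.
As a count: 0.001726 × 6.022×10²³ = 1.0×10²¹.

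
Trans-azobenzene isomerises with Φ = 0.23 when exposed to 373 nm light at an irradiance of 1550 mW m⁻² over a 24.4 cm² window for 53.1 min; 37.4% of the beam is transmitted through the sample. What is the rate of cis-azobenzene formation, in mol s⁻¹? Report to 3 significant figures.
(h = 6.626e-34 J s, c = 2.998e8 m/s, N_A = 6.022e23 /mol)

1.70e-9 mol s⁻¹

Photon energy at 373 nm: hc/λ = (6.626e-34)(2.998e8)/(373e-9) = 5.326e-19 J.
Energy delivered: (1550 mW m⁻²)(24.4e-4 m²)(3186 s) = 12.05 J.
Photons incident: 12.05 / 5.326e-19 = 2.262e19, i.e. 2.262e19/6.022e23 = 3.756e-5 mol.
Fraction absorbed: 1 − 37.4/100 = 0.6260.
Photons absorbed: 0.6260 × 3.756e-5 = 2.351e-5 mol.
Product formed: 0.23 × 2.351e-5 = 5.407e-6 mol.
Rate: 5.407e-6 / 3186 s = 1.70e-9 mol s⁻¹.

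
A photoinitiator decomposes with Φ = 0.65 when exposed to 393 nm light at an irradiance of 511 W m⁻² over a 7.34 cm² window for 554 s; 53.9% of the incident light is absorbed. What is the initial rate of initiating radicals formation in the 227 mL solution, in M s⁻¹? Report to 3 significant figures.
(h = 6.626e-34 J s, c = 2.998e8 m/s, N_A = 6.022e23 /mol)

Photon energy at 393 nm: hc/λ = (6.626e-34)(2.998e8)/(393e-9) = 5.055e-19 J.
Energy delivered: (511 W m⁻²)(7.34e-4 m²)(554 s) = 207.8 J.
Photons incident: 207.8 / 5.055e-19 = 4.111e20, i.e. 4.111e20/6.022e23 = 6.827e-4 mol.
Photons absorbed: 0.539 × 6.827e-4 = 3.680e-4 mol.
Product formed: 0.65 × 3.680e-4 = 2.392e-4 mol.
Rate: 2.392e-4 mol / (554 s × 0.227 L) = 1.90e-6 M s⁻¹.

1.90e-6 M s⁻¹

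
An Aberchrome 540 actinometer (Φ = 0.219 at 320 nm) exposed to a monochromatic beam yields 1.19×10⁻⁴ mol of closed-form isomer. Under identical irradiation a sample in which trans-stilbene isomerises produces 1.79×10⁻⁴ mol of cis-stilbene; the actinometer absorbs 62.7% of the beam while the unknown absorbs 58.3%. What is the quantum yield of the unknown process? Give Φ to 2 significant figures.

Photons absorbed by the actinometer: 1.19×10⁻⁴ / 0.219 = 5.434×10⁻⁴ mol.
Incident flux: 5.434×10⁻⁴ / 0.627 = 8.667×10⁻⁴ einstein.
Absorbed by unknown: 0.583 × 8.667×10⁻⁴ = 5.053×10⁻⁴ mol.
Φ(unknown) = 1.79×10⁻⁴ / 5.053×10⁻⁴ = 0.35.

Φ = 0.35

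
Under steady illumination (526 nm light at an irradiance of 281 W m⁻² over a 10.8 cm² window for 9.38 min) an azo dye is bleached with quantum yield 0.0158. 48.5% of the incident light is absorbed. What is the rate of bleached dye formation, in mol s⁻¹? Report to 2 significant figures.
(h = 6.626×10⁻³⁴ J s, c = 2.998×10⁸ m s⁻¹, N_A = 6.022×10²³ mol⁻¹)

1.0×10⁻⁸ mol s⁻¹

Photon energy at 526 nm: hc/λ = (6.626×10⁻³⁴)(2.998×10⁸)/(526×10⁻⁹) = 3.777×10⁻¹⁹ J.
Energy delivered: (281 W m⁻²)(10.8×10⁻⁴ m²)(562.8 s) = 170.8 J.
Photons incident: 170.8 / 3.777×10⁻¹⁹ = 4.522×10²⁰, i.e. 4.522×10²⁰/6.022×10²³ = 7.509×10⁻⁴ mol.
Photons absorbed: 0.485 × 7.509×10⁻⁴ = 3.642×10⁻⁴ mol.
Product formed: 0.0158 × 3.642×10⁻⁴ = 5.754×10⁻⁶ mol.
Rate: 5.754×10⁻⁶ / 562.8 s = 1.0×10⁻⁸ mol s⁻¹.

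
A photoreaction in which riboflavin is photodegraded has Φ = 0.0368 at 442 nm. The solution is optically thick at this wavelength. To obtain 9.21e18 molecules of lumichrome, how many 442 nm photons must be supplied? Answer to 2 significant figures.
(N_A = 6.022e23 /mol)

Product: 9.21e18 / 6.022e23 = 1.529e-5 mol.
Photons that must be absorbed: 1.529e-5 / 0.0368 = 4.155e-4 mol.
Photon count: 4.155e-4 × 6.022e23 = 2.5e20.

2.5e20 photons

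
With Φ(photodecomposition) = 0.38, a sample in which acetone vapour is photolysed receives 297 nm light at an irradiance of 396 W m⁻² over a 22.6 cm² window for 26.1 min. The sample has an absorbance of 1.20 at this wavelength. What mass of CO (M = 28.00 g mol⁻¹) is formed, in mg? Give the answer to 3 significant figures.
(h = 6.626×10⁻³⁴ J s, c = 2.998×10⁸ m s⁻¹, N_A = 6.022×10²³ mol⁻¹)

34.7 mg

Photon energy at 297 nm: hc/λ = (6.626×10⁻³⁴)(2.998×10⁸)/(297×10⁻⁹) = 6.688×10⁻¹⁹ J.
Energy delivered: (396 W m⁻²)(22.6×10⁻⁴ m²)(1566 s) = 1402 J.
Photons incident: 1402 / 6.688×10⁻¹⁹ = 2.096×10²¹, i.e. 2.096×10²¹/6.022×10²³ = 0.003481 mol.
Fraction absorbed: 1 − 10^(−1.20) = 0.9369.
Photons absorbed: 0.9369 × 0.003481 = 0.003261 mol.
Product: Φ × n_abs = 0.38 × 0.003261 = 0.001239 mol.
Mass: 0.001239 × 28.00 = 0.03469 g = 34.7 mg.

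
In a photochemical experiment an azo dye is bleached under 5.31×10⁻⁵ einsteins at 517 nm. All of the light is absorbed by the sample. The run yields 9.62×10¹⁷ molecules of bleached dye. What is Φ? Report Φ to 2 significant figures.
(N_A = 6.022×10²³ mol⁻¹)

Product: 9.62×10¹⁷ / 6.022×10²³ = 1.597×10⁻⁶ mol.
Φ = 1.597×10⁻⁶ mol / 5.31×10⁻⁵ mol photons = 0.030.

Φ = 0.030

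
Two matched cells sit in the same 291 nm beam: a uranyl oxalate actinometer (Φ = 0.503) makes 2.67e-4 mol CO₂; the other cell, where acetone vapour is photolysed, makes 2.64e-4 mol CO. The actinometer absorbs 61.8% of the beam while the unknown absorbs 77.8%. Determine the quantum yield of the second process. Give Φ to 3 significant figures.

Photons absorbed by the actinometer: 2.67e-4 / 0.503 = 5.308e-4 mol.
Incident flux: 5.308e-4 / 0.618 = 8.589e-4 einstein.
Absorbed by unknown: 0.778 × 8.589e-4 = 6.682e-4 mol.
Φ(unknown) = 2.64e-4 / 6.682e-4 = 0.395.

Φ = 0.395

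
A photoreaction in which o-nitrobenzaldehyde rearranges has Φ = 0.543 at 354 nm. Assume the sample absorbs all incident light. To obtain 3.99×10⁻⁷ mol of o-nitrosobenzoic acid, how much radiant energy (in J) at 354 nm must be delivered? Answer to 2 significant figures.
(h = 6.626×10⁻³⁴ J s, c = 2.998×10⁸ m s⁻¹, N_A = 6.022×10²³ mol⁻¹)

0.25 J

Photons that must be absorbed: 3.99×10⁻⁷ / 0.543 = 7.348×10⁻⁷ mol.
Photon energy: hc/λ = 5.612×10⁻¹⁹ J; per mole, 3.380×10⁵ J mol⁻¹.
Energy required: 7.348×10⁻⁷ × 3.380×10⁵ = 0.25 J.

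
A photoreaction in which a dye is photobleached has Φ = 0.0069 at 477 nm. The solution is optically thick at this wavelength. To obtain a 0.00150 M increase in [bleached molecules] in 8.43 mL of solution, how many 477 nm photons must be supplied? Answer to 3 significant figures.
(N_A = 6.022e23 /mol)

1.10e21 photons

Product: (0.00150 M)(0.00843 L) = 1.265e-5 mol.
Photons that must be absorbed: 1.265e-5 / 0.0069 = 0.001833 mol.
Photon count: 0.001833 × 6.022e23 = 1.10e21.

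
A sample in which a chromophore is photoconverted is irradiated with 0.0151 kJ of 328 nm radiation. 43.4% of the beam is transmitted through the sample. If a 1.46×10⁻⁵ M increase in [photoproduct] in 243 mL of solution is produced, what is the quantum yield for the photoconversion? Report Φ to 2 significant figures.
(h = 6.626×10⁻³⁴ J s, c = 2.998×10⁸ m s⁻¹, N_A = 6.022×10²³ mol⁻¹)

Product: (1.46×10⁻⁵ M)(0.243 L) = 3.548×10⁻⁶ mol.
Photon energy at 328 nm: hc/λ = (6.626×10⁻³⁴)(2.998×10⁸)/(328×10⁻⁹) = 6.056×10⁻¹⁹ J.
Incident energy: 0.0151 kJ = 15.1 J.
Photons incident: 15.1 / 6.056×10⁻¹⁹ = 2.493×10¹⁹, i.e. 2.493×10¹⁹/6.022×10²³ = 4.140×10⁻⁵ mol.
Fraction absorbed: 1 − 43.4/100 = 0.5660.
Photons absorbed: 0.5660 × 4.140×10⁻⁵ = 2.343×10⁻⁵ mol.
Φ = 3.548×10⁻⁶ mol / 2.343×10⁻⁵ mol photons = 0.15.

Φ = 0.15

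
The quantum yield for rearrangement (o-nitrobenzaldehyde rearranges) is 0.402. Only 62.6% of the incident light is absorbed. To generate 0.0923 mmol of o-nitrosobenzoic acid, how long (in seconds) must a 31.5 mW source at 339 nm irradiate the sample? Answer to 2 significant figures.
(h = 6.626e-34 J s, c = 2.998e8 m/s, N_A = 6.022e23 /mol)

t ≈ 4100 s

Product: 0.0923 mmol = 9.23e-5 mol.
Photons that must be absorbed: 9.23e-5 / 0.402 = 2.296e-4 mol.
Incident photons needed: 2.296e-4 / 0.626 = 3.668e-4 mol.
Photon energy: hc/λ = 5.860e-19 J; per mole, 3.529e5 J mol⁻¹.
Energy required: 3.668e-4 × 3.529e5 = 129.4 J.
Time: 129.4 J / 0.0315 W = 4100 s.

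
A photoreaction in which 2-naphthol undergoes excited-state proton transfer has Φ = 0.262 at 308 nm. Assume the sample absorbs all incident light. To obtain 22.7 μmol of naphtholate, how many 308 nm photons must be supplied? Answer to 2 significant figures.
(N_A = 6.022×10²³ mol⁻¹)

5.2×10¹⁹ photons

Product: 22.7 μmol = 2.27×10⁻⁵ mol.
Photons that must be absorbed: 2.27×10⁻⁵ / 0.262 = 8.664×10⁻⁵ mol.
Photon count: 8.664×10⁻⁵ × 6.022×10²³ = 5.2×10¹⁹.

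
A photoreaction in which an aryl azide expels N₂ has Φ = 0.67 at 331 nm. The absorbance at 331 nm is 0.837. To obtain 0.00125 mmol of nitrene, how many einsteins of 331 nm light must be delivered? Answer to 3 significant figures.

Product: 0.00125 mmol = 1.25×10⁻⁶ mol.
Photons that must be absorbed: 1.25×10⁻⁶ / 0.67 = 1.866×10⁻⁶ mol.
Fraction absorbed: 1 − 10^(−0.837) = 0.8545.
Incident photons needed: 1.866×10⁻⁶ / 0.8545 = 2.184×10⁻⁶ mol.

2.18×10⁻⁶ einstein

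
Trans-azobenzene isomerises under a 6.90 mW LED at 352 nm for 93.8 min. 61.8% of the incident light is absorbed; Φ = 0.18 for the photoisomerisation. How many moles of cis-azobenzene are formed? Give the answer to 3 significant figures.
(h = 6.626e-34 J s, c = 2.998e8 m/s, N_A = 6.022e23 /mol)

Photon energy at 352 nm: hc/λ = (6.626e-34)(2.998e8)/(352e-9) = 5.643e-19 J.
Energy delivered: (6.90 mW)(5628 s) = 38.83 J.
Photons incident: 38.83 / 5.643e-19 = 6.881e19, i.e. 6.881e19/6.022e23 = 1.143e-4 mol.
Photons absorbed: 0.618 × 1.143e-4 = 7.064e-5 mol.
Product: Φ × n_abs = 0.18 × 7.064e-5 = 1.272e-5 mol.

1.27e-5 mol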